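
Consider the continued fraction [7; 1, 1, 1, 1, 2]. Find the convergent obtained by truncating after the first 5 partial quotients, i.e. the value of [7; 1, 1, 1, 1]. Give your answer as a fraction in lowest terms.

Start with 1.
1 + 1/(1/1) = 1 + 1/1 = 2/1
1 + 1/(2/1) = 1 + 1/2 = 3/2
1 + 1/(3/2) = 1 + 2/3 = 5/3
7 + 1/(5/3) = 7 + 3/5 = 38/5

38/5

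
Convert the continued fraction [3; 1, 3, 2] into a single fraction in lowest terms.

Start with 2.
3 + 1/(2/1) = 3 + 1/2 = 7/2
1 + 1/(7/2) = 1 + 2/7 = 9/7
3 + 1/(9/7) = 3 + 7/9 = 34/9

34/9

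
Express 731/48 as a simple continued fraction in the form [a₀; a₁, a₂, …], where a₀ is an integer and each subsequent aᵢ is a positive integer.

[15; 4, 2, 1, 3]

731 = 15·48 + 11, so a_0 = 15
48 = 4·11 + 4, so a_1 = 4
11 = 2·4 + 3, so a_2 = 2
4 = 1·3 + 1, so a_3 = 1
3 = 3·1 + 0, so a_4 = 3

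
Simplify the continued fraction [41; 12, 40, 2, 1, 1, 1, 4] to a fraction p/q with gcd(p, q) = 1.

Use the convergent recurrence hₖ = aₖ·hₖ₋₁ + hₖ₋₂ (and likewise for the denominators kₖ):
a_0 = 41: 41/1
a_1 = 12: 493/12
a_2 = 40: 19761/481
a_3 = 2: 40015/974
a_4 = 1: 59776/1455
a_5 = 1: 99791/2429
a_6 = 1: 159567/3884
a_7 = 4: 738059/17965

738059/17965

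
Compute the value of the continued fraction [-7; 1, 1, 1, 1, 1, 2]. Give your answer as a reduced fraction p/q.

a_0 = -7: -7/1
a_1 = 1: -6/1
a_2 = 1: -13/2
a_3 = 1: -19/3
a_4 = 1: -32/5
a_5 = 1: -51/8
a_6 = 2: -134/21

-134/21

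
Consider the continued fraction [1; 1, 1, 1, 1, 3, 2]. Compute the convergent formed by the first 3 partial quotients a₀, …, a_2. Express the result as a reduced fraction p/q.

Start with 1.
1 + 1/(1/1) = 1 + 1/1 = 2/1
1 + 1/(2/1) = 1 + 1/2 = 3/2

3/2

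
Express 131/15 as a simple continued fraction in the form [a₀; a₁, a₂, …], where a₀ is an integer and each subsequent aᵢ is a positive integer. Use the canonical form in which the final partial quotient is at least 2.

131 = 8·15 + 11, so a_0 = 8
15 = 1·11 + 4, so a_1 = 1
11 = 2·4 + 3, so a_2 = 2
4 = 1·3 + 1, so a_3 = 1
3 = 3·1 + 0, so a_4 = 3

[8; 1, 2, 1, 3]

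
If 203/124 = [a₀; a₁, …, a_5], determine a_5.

11

Run the Euclidean algorithm, recording each quotient:
203 = 1·124 + 79, so a_0 = 1
124 = 1·79 + 45, so a_1 = 1
79 = 1·45 + 34, so a_2 = 1
45 = 1·34 + 11, so a_3 = 1
34 = 3·11 + 1, so a_4 = 3
11 = 11·1 + 0, so a_5 = 11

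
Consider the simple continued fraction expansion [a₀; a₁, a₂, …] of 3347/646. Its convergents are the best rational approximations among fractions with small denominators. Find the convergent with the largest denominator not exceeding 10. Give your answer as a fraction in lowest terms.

31/6

List convergents until the denominator exceeds the bound:
a_0 = 5: 5/1  (≤ bound)
a_1 = 5: 26/5  (≤ bound)
a_2 = 1: 31/6  (≤ bound)
a_3 = 1: 57/11  (> 10, stop)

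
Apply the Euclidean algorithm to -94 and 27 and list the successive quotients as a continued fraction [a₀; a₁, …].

Run the Euclidean algorithm, recording each quotient:
-94 = -4·27 + 14, so a_0 = -4
27 = 1·14 + 13, so a_1 = 1
14 = 1·13 + 1, so a_2 = 1
13 = 13·1 + 0, so a_3 = 13

[-4; 1, 1, 13]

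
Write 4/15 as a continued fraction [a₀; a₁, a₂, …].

Repeatedly divide and take the remainder:
4 = 0·15 + 4, so a_0 = 0
15 = 3·4 + 3, so a_1 = 3
4 = 1·3 + 1, so a_2 = 1
3 = 3·1 + 0, so a_3 = 3

[0; 3, 1, 3]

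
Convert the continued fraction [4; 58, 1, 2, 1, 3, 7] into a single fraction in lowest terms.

a_0 = 4: 4/1
a_1 = 58: 233/58
a_2 = 1: 237/59
a_3 = 2: 707/176
a_4 = 1: 944/235
a_5 = 3: 3539/881
a_6 = 7: 25717/6402

25717/6402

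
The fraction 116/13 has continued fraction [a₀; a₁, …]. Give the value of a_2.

Run the Euclidean algorithm, recording each quotient:
⌊116/13⌋ = 8, remainder 12
⌊13/12⌋ = 1, remainder 1
⌊12/1⌋ = 12, remainder 0

12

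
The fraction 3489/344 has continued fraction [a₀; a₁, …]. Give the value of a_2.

3489 = 10·344 + 49, so a_0 = 10
344 = 7·49 + 1, so a_1 = 7
49 = 49·1 + 0, so a_2 = 49

49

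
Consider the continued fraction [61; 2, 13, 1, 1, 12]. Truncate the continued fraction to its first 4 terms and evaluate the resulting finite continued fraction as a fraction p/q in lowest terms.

a_0 = 61: 61/1
a_1 = 2: 123/2
a_2 = 13: 1660/27
a_3 = 1: 1783/29

1783/29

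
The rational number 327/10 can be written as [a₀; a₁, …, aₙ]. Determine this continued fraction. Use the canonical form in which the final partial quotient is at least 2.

327 = 32·10 + 7, so a_0 = 32
10 = 1·7 + 3, so a_1 = 1
7 = 2·3 + 1, so a_2 = 2
3 = 3·1 + 0, so a_3 = 3

[32; 1, 2, 3]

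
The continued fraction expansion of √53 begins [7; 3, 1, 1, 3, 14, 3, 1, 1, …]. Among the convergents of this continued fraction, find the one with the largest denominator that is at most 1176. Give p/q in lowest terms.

7979/1096

List convergents until the denominator exceeds the bound:
a_0 = 7: 7/1  (≤ bound)
a_1 = 3: 22/3  (≤ bound)
a_2 = 1: 29/4  (≤ bound)
a_3 = 1: 51/7  (≤ bound)
a_4 = 3: 182/25  (≤ bound)
a_5 = 14: 2599/357  (≤ bound)
a_6 = 3: 7979/1096  (≤ bound)
a_7 = 1: 10578/1453  (> 1176, stop)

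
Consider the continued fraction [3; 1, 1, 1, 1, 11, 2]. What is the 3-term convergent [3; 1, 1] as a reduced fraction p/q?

7/2

Start with 1.
1 + 1/(1/1) = 1 + 1/1 = 2/1
3 + 1/(2/1) = 3 + 1/2 = 7/2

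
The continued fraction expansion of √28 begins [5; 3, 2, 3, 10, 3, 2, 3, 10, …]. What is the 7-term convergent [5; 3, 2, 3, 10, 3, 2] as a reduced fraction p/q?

a_0 = 5: 5/1
a_1 = 3: 16/3
a_2 = 2: 37/7
a_3 = 3: 127/24
a_4 = 10: 1307/247
a_5 = 3: 4048/765
a_6 = 2: 9403/1777

9403/1777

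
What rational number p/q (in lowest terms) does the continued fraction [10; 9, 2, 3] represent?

Start with 3.
2 + 1/(3/1) = 2 + 1/3 = 7/3
9 + 1/(7/3) = 9 + 3/7 = 66/7
10 + 1/(66/7) = 10 + 7/66 = 667/66

667/66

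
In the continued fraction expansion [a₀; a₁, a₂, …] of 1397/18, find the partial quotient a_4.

1397 ÷ 18 → quotient 77, remainder 11
18 ÷ 11 → quotient 1, remainder 7
11 ÷ 7 → quotient 1, remainder 4
7 ÷ 4 → quotient 1, remainder 3
4 ÷ 3 → quotient 1, remainder 1

1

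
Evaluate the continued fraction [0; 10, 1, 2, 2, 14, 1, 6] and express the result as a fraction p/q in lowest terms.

749/8024

Collapse the nested fraction from the inside out:
Start with 6.
1 + 1/(6/1) = 1 + 1/6 = 7/6
14 + 1/(7/6) = 14 + 6/7 = 104/7
2 + 1/(104/7) = 2 + 7/104 = 215/104
2 + 1/(215/104) = 2 + 104/215 = 534/215
1 + 1/(534/215) = 1 + 215/534 = 749/534
10 + 1/(749/534) = 10 + 534/749 = 8024/749
0 + 1/(8024/749) = 0 + 749/8024 = 749/8024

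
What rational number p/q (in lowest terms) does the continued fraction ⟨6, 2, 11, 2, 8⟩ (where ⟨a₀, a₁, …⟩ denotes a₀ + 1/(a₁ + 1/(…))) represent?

2637/407

Start with 8.
2 + 1/(8/1) = 2 + 1/8 = 17/8
11 + 1/(17/8) = 11 + 8/17 = 195/17
2 + 1/(195/17) = 2 + 17/195 = 407/195
6 + 1/(407/195) = 6 + 195/407 = 2637/407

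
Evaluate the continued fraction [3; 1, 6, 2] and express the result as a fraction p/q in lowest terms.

58/15

a_0 = 3: 3/1
a_1 = 1: 4/1
a_2 = 6: 27/7
a_3 = 2: 58/15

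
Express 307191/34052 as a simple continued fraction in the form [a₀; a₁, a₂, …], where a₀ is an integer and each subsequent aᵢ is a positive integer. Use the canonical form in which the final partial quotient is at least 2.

[9; 47, 10, 5, 2, 6]

307191 = 9·34052 + 723, so a_0 = 9
34052 = 47·723 + 71, so a_1 = 47
723 = 10·71 + 13, so a_2 = 10
71 = 5·13 + 6, so a_3 = 5
13 = 2·6 + 1, so a_4 = 2
6 = 6·1 + 0, so a_5 = 6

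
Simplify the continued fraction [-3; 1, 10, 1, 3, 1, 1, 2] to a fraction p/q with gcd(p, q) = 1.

a_0 = -3: -3/1
a_1 = 1: -2/1
a_2 = 10: -23/11
a_3 = 1: -25/12
a_4 = 3: -98/47
a_5 = 1: -123/59
a_6 = 1: -221/106
a_7 = 2: -565/271

-565/271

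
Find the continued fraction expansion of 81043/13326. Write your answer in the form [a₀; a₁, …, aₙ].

81043 ÷ 13326 → quotient 6, remainder 1087
13326 ÷ 1087 → quotient 12, remainder 282
1087 ÷ 282 → quotient 3, remainder 241
282 ÷ 241 → quotient 1, remainder 41
241 ÷ 41 → quotient 5, remainder 36
41 ÷ 36 → quotient 1, remainder 5
36 ÷ 5 → quotient 7, remainder 1
5 ÷ 1 → quotient 5, remainder 0

[6; 12, 3, 1, 5, 1, 7, 5]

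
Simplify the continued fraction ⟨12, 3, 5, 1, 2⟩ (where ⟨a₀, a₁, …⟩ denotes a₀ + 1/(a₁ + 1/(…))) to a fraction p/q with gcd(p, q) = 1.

665/54

Build up convergents one term at a time:
a_0 = 12: 12/1
a_1 = 3: 37/3
a_2 = 5: 197/16
a_3 = 1: 234/19
a_4 = 2: 665/54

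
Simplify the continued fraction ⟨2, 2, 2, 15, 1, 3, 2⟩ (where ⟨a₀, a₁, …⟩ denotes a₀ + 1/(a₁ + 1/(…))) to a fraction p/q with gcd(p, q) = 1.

Compute successive convergents:
a_0 = 2: 2/1
a_1 = 2: 5/2
a_2 = 2: 12/5
a_3 = 15: 185/77
a_4 = 1: 197/82
a_5 = 3: 776/323
a_6 = 2: 1749/728

1749/728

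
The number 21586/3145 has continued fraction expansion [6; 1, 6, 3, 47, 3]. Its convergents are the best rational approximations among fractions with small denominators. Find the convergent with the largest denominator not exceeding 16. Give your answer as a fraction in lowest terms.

48/7

a_0 = 6: 6/1  (≤ bound)
a_1 = 1: 7/1  (≤ bound)
a_2 = 6: 48/7  (≤ bound)
a_3 = 3: 151/22  (> 16, stop)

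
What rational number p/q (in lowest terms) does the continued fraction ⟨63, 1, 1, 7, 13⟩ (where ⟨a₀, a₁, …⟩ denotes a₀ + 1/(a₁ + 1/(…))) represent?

12516/197

Work from the innermost term outward:
Start with 13.
7 + 1/(13/1) = 7 + 1/13 = 92/13
1 + 1/(92/13) = 1 + 13/92 = 105/92
1 + 1/(105/92) = 1 + 92/105 = 197/105
63 + 1/(197/105) = 63 + 105/197 = 12516/197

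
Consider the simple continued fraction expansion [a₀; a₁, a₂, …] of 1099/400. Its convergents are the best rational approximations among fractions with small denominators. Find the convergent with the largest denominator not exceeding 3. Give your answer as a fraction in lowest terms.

8/3

a_0 = 2: 2/1  (≤ bound)
a_1 = 1: 3/1  (≤ bound)
a_2 = 2: 8/3  (≤ bound)
a_3 = 1: 11/4  (> 3, stop)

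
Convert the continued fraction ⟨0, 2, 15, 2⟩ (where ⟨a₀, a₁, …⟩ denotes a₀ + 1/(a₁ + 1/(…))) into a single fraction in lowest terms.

31/64

Compute successive convergents:
a_0 = 0: 0/1
a_1 = 2: 1/2
a_2 = 15: 15/31
a_3 = 2: 31/64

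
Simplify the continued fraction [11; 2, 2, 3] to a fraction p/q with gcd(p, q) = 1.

194/17

a_0 = 11: 11/1
a_1 = 2: 23/2
a_2 = 2: 57/5
a_3 = 3: 194/17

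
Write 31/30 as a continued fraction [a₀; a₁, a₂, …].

[1; 30]

Run the Euclidean algorithm, recording each quotient:
⌊31/30⌋ = 1, remainder 1
⌊30/1⌋ = 30, remainder 0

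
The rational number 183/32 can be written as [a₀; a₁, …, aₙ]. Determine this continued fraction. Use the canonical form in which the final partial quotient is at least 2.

183 = 5·32 + 23, so a_0 = 5
32 = 1·23 + 9, so a_1 = 1
23 = 2·9 + 5, so a_2 = 2
9 = 1·5 + 4, so a_3 = 1
5 = 1·4 + 1, so a_4 = 1
4 = 4·1 + 0, so a_5 = 4

[5; 1, 2, 1, 1, 4]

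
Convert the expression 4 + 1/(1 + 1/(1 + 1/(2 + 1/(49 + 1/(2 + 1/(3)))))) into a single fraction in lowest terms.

Start with 3.
2 + 1/(3/1) = 2 + 1/3 = 7/3
49 + 1/(7/3) = 49 + 3/7 = 346/7
2 + 1/(346/7) = 2 + 7/346 = 699/346
1 + 1/(699/346) = 1 + 346/699 = 1045/699
1 + 1/(1045/699) = 1 + 699/1045 = 1744/1045
4 + 1/(1744/1045) = 4 + 1045/1744 = 8021/1744

8021/1744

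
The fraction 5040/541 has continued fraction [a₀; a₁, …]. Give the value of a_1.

5040 = 9·541 + 171, so a_0 = 9
541 = 3·171 + 28, so a_1 = 3

3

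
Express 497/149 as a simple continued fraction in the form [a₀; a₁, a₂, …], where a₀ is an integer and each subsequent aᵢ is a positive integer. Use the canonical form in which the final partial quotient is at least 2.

⌊497/149⌋ = 3, remainder 50
⌊149/50⌋ = 2, remainder 49
⌊50/49⌋ = 1, remainder 1
⌊49/1⌋ = 49, remainder 0

[3; 2, 1, 49]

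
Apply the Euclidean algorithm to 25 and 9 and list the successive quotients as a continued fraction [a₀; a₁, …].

⌊25/9⌋ = 2, remainder 7
⌊9/7⌋ = 1, remainder 2
⌊7/2⌋ = 3, remainder 1
⌊2/1⌋ = 2, remainder 0

[2; 1, 3, 2]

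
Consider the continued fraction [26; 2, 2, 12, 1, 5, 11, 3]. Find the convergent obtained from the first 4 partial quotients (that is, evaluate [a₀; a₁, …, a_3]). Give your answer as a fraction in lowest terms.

Collapse the nested fraction from the inside out:
Start with 12.
2 + 1/(12/1) = 2 + 1/12 = 25/12
2 + 1/(25/12) = 2 + 12/25 = 62/25
26 + 1/(62/25) = 26 + 25/62 = 1637/62

1637/62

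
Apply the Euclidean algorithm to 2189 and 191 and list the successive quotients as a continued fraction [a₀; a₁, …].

2189 = 11·191 + 88, so a_0 = 11
191 = 2·88 + 15, so a_1 = 2
88 = 5·15 + 13, so a_2 = 5
15 = 1·13 + 2, so a_3 = 1
13 = 6·2 + 1, so a_4 = 6
2 = 2·1 + 0, so a_5 = 2

[11; 2, 5, 1, 6, 2]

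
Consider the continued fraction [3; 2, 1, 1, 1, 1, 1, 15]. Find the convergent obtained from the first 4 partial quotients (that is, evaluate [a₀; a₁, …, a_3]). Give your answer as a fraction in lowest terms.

17/5

Start with 1.
1 + 1/(1/1) = 1 + 1/1 = 2/1
2 + 1/(2/1) = 2 + 1/2 = 5/2
3 + 1/(5/2) = 3 + 2/5 = 17/5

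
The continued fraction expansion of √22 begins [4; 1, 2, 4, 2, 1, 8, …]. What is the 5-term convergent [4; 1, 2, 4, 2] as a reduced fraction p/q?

Collapse the nested fraction from the inside out:
Start with 2.
4 + 1/(2/1) = 4 + 1/2 = 9/2
2 + 1/(9/2) = 2 + 2/9 = 20/9
1 + 1/(20/9) = 1 + 9/20 = 29/20
4 + 1/(29/20) = 4 + 20/29 = 136/29

136/29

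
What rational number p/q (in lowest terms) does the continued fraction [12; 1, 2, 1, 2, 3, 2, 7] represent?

a_0 = 12: 12/1
a_1 = 1: 13/1
a_2 = 2: 38/3
a_3 = 1: 51/4
a_4 = 2: 140/11
a_5 = 3: 471/37
a_6 = 2: 1082/85
a_7 = 7: 8045/632

8045/632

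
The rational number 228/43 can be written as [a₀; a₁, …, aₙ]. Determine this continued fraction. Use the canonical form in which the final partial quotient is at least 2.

[5; 3, 3, 4]

228 = 5·43 + 13, so a_0 = 5
43 = 3·13 + 4, so a_1 = 3
13 = 3·4 + 1, so a_2 = 3
4 = 4·1 + 0, so a_3 = 4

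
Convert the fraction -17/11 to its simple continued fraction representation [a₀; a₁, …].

[-2; 2, 5]

-17 ÷ 11 → quotient -2, remainder 5
11 ÷ 5 → quotient 2, remainder 1
5 ÷ 1 → quotient 5, remainder 0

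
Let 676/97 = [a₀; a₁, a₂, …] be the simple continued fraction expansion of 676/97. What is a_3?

676 ÷ 97 → quotient 6, remainder 94
97 ÷ 94 → quotient 1, remainder 3
94 ÷ 3 → quotient 31, remainder 1
3 ÷ 1 → quotient 3, remainder 0

3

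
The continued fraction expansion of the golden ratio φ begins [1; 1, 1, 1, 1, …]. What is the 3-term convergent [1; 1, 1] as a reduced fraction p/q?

3/2

Start with 1.
1 + 1/(1/1) = 1 + 1/1 = 2/1
1 + 1/(2/1) = 1 + 1/2 = 3/2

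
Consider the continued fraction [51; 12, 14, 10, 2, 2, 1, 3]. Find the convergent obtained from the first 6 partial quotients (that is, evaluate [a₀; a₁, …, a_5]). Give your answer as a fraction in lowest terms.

451981/8848

Start with 2.
2 + 1/(2/1) = 2 + 1/2 = 5/2
10 + 1/(5/2) = 10 + 2/5 = 52/5
14 + 1/(52/5) = 14 + 5/52 = 733/52
12 + 1/(733/52) = 12 + 52/733 = 8848/733
51 + 1/(8848/733) = 51 + 733/8848 = 451981/8848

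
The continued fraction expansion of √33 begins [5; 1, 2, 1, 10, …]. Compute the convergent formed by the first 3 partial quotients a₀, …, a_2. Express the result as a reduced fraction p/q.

Build up convergents one term at a time:
a_0 = 5: 5/1
a_1 = 1: 6/1
a_2 = 2: 17/3

17/3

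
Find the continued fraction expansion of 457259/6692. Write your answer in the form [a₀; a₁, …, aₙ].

⌊457259/6692⌋ = 68, remainder 2203
⌊6692/2203⌋ = 3, remainder 83
⌊2203/83⌋ = 26, remainder 45
⌊83/45⌋ = 1, remainder 38
⌊45/38⌋ = 1, remainder 7
⌊38/7⌋ = 5, remainder 3
⌊7/3⌋ = 2, remainder 1
⌊3/1⌋ = 3, remainder 0

[68; 3, 26, 1, 1, 5, 2, 3]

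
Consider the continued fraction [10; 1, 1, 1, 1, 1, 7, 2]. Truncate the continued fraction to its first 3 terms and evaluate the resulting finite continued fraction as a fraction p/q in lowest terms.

Collapse the nested fraction from the inside out:
Start with 1.
1 + 1/(1/1) = 1 + 1/1 = 2/1
10 + 1/(2/1) = 10 + 1/2 = 21/2

21/2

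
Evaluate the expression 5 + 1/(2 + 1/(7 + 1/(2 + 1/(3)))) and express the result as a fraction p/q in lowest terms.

607/111

a_0 = 5: 5/1
a_1 = 2: 11/2
a_2 = 7: 82/15
a_3 = 2: 175/32
a_4 = 3: 607/111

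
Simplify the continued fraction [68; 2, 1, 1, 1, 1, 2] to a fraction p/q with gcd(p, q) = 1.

2325/34

a_0 = 68: 68/1
a_1 = 2: 137/2
a_2 = 1: 205/3
a_3 = 1: 342/5
a_4 = 1: 547/8
a_5 = 1: 889/13
a_6 = 2: 2325/34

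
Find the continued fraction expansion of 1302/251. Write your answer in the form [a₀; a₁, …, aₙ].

[5; 5, 2, 1, 15]

Repeatedly divide and take the remainder:
⌊1302/251⌋ = 5, remainder 47
⌊251/47⌋ = 5, remainder 16
⌊47/16⌋ = 2, remainder 15
⌊16/15⌋ = 1, remainder 1
⌊15/1⌋ = 15, remainder 0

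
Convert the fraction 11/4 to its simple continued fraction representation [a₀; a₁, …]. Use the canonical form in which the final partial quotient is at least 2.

[2; 1, 3]

⌊11/4⌋ = 2, remainder 3
⌊4/3⌋ = 1, remainder 1
⌊3/1⌋ = 3, remainder 0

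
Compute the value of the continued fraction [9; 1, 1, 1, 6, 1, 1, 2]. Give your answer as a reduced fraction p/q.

a_0 = 9: 9/1
a_1 = 1: 10/1
a_2 = 1: 19/2
a_3 = 1: 29/3
a_4 = 6: 193/20
a_5 = 1: 222/23
a_6 = 1: 415/43
a_7 = 2: 1052/109

1052/109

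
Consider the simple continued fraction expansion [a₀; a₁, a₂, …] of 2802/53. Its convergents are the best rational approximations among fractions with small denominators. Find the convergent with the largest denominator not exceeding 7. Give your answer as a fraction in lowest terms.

370/7

a_0 = 52: 52/1  (≤ bound)
a_1 = 1: 53/1  (≤ bound)
a_2 = 6: 370/7  (≤ bound)
a_3 = 1: 423/8  (> 7, stop)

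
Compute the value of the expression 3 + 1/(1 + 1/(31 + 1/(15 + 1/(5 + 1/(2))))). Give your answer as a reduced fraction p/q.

Compute successive convergents:
a_0 = 3: 3/1
a_1 = 1: 4/1
a_2 = 31: 127/32
a_3 = 15: 1909/481
a_4 = 5: 9672/2437
a_5 = 2: 21253/5355

21253/5355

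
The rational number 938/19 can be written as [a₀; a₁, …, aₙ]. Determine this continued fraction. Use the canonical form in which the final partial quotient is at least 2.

938 ÷ 19 → quotient 49, remainder 7
19 ÷ 7 → quotient 2, remainder 5
7 ÷ 5 → quotient 1, remainder 2
5 ÷ 2 → quotient 2, remainder 1
2 ÷ 1 → quotient 2, remainder 0

[49; 2, 1, 2, 2]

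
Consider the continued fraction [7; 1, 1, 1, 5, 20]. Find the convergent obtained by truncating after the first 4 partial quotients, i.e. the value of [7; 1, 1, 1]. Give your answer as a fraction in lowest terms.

a_0 = 7: 7/1
a_1 = 1: 8/1
a_2 = 1: 15/2
a_3 = 1: 23/3

23/3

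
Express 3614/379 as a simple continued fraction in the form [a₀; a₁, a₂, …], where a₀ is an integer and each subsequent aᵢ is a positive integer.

[9; 1, 1, 6, 1, 1, 13]

3614 = 9·379 + 203, so a_0 = 9
379 = 1·203 + 176, so a_1 = 1
203 = 1·176 + 27, so a_2 = 1
176 = 6·27 + 14, so a_3 = 6
27 = 1·14 + 13, so a_4 = 1
14 = 1·13 + 1, so a_5 = 1
13 = 13·1 + 0, so a_6 = 13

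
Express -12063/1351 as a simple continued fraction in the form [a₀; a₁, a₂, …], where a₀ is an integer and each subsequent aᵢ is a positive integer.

[-9; 14, 13, 1, 2, 2]

-12063 = -9·1351 + 96, so a_0 = -9
1351 = 14·96 + 7, so a_1 = 14
96 = 13·7 + 5, so a_2 = 13
7 = 1·5 + 2, so a_3 = 1
5 = 2·2 + 1, so a_4 = 2
2 = 2·1 + 0, so a_5 = 2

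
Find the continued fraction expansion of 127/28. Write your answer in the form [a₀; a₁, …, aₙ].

[4; 1, 1, 6, 2]

Run the Euclidean algorithm, recording each quotient:
127 = 4·28 + 15, so a_0 = 4
28 = 1·15 + 13, so a_1 = 1
15 = 1·13 + 2, so a_2 = 1
13 = 6·2 + 1, so a_3 = 6
2 = 2·1 + 0, so a_4 = 2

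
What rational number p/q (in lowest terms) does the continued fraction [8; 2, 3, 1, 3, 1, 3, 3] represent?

Work from the innermost term outward:
Start with 3.
3 + 1/(3/1) = 3 + 1/3 = 10/3
1 + 1/(10/3) = 1 + 3/10 = 13/10
3 + 1/(13/10) = 3 + 10/13 = 49/13
1 + 1/(49/13) = 1 + 13/49 = 62/49
3 + 1/(62/49) = 3 + 49/62 = 235/62
2 + 1/(235/62) = 2 + 62/235 = 532/235
8 + 1/(532/235) = 8 + 235/532 = 4491/532

4491/532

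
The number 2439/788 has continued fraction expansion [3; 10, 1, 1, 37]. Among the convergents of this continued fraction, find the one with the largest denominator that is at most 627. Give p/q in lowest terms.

List convergents until the denominator exceeds the bound:
a_0 = 3: 3/1  (≤ bound)
a_1 = 10: 31/10  (≤ bound)
a_2 = 1: 34/11  (≤ bound)
a_3 = 1: 65/21  (≤ bound)
a_4 = 37: 2439/788  (> 627, stop)

65/21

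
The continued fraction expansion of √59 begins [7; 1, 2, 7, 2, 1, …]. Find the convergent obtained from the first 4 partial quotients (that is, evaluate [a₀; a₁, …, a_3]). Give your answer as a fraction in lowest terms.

169/22

Build up convergents one term at a time:
a_0 = 7: 7/1
a_1 = 1: 8/1
a_2 = 2: 23/3
a_3 = 7: 169/22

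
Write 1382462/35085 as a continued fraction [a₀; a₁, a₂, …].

[39; 2, 2, 12, 51, 2, 1, 3]

1382462 = 39·35085 + 14147, so a_0 = 39
35085 = 2·14147 + 6791, so a_1 = 2
14147 = 2·6791 + 565, so a_2 = 2
6791 = 12·565 + 11, so a_3 = 12
565 = 51·11 + 4, so a_4 = 51
11 = 2·4 + 3, so a_5 = 2
4 = 1·3 + 1, so a_6 = 1
3 = 3·1 + 0, so a_7 = 3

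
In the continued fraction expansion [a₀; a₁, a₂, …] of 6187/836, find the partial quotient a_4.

6187 ÷ 836 → quotient 7, remainder 335
836 ÷ 335 → quotient 2, remainder 166
335 ÷ 166 → quotient 2, remainder 3
166 ÷ 3 → quotient 55, remainder 1
3 ÷ 1 → quotient 3, remainder 0

3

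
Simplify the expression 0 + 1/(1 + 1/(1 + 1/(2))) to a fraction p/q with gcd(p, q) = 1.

3/5

Collapse the nested fraction from the inside out:
Start with 2.
1 + 1/(2/1) = 1 + 1/2 = 3/2
1 + 1/(3/2) = 1 + 2/3 = 5/3
0 + 1/(5/3) = 0 + 3/5 = 3/5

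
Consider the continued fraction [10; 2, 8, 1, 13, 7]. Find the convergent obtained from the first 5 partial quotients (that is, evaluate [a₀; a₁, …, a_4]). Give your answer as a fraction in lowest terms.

Start with 13.
1 + 1/(13/1) = 1 + 1/13 = 14/13
8 + 1/(14/13) = 8 + 13/14 = 125/14
2 + 1/(125/14) = 2 + 14/125 = 264/125
10 + 1/(264/125) = 10 + 125/264 = 2765/264

2765/264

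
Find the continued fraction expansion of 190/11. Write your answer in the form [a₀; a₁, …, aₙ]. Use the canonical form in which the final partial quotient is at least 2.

190 = 17·11 + 3, so a_0 = 17
11 = 3·3 + 2, so a_1 = 3
3 = 1·2 + 1, so a_2 = 1
2 = 2·1 + 0, so a_3 = 2

[17; 3, 1, 2]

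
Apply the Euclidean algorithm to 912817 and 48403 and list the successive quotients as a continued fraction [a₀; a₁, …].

[18; 1, 6, 13, 12, 1, 3, 10]

912817 ÷ 48403 → quotient 18, remainder 41563
48403 ÷ 41563 → quotient 1, remainder 6840
41563 ÷ 6840 → quotient 6, remainder 523
6840 ÷ 523 → quotient 13, remainder 41
523 ÷ 41 → quotient 12, remainder 31
41 ÷ 31 → quotient 1, remainder 10
31 ÷ 10 → quotient 3, remainder 1
10 ÷ 1 → quotient 10, remainder 0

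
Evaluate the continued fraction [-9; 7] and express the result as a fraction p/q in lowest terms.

-62/7

Collapse the nested fraction from the inside out:
Start with 7.
-9 + 1/(7/1) = -9 + 1/7 = -62/7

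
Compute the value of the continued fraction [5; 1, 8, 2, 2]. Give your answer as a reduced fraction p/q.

277/47

Start with 2.
2 + 1/(2/1) = 2 + 1/2 = 5/2
8 + 1/(5/2) = 8 + 2/5 = 42/5
1 + 1/(42/5) = 1 + 5/42 = 47/42
5 + 1/(47/42) = 5 + 42/47 = 277/47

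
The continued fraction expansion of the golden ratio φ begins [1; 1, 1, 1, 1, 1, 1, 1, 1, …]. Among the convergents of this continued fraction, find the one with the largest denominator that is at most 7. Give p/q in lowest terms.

a_0 = 1: 1/1  (≤ bound)
a_1 = 1: 2/1  (≤ bound)
a_2 = 1: 3/2  (≤ bound)
a_3 = 1: 5/3  (≤ bound)
a_4 = 1: 8/5  (≤ bound)
a_5 = 1: 13/8  (> 7, stop)

8/5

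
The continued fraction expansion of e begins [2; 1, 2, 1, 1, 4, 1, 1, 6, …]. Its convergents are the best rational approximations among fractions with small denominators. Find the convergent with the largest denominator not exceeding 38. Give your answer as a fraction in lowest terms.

87/32

List convergents until the denominator exceeds the bound:
a_0 = 2: 2/1  (≤ bound)
a_1 = 1: 3/1  (≤ bound)
a_2 = 2: 8/3  (≤ bound)
a_3 = 1: 11/4  (≤ bound)
a_4 = 1: 19/7  (≤ bound)
a_5 = 4: 87/32  (≤ bound)
a_6 = 1: 106/39  (> 38, stop)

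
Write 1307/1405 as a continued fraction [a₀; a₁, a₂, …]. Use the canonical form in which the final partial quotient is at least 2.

[0; 1, 13, 2, 1, 32]

Apply division with remainder until the remainder is 0:
⌊1307/1405⌋ = 0, remainder 1307
⌊1405/1307⌋ = 1, remainder 98
⌊1307/98⌋ = 13, remainder 33
⌊98/33⌋ = 2, remainder 32
⌊33/32⌋ = 1, remainder 1
⌊32/1⌋ = 32, remainder 0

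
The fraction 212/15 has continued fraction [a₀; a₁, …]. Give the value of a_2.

2

Run the Euclidean algorithm, recording each quotient:
⌊212/15⌋ = 14, remainder 2
⌊15/2⌋ = 7, remainder 1
⌊2/1⌋ = 2, remainder 0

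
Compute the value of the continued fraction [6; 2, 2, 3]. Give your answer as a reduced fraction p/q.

109/17

Use the convergent recurrence hₖ = aₖ·hₖ₋₁ + hₖ₋₂ (and likewise for the denominators kₖ):
a_0 = 6: 6/1
a_1 = 2: 13/2
a_2 = 2: 32/5
a_3 = 3: 109/17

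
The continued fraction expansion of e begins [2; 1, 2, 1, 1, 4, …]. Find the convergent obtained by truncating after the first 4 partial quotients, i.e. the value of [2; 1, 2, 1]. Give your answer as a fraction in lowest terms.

11/4

Build up convergents one term at a time:
a_0 = 2: 2/1
a_1 = 1: 3/1
a_2 = 2: 8/3
a_3 = 1: 11/4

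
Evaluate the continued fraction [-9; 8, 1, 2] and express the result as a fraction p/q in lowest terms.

Start with 2.
1 + 1/(2/1) = 1 + 1/2 = 3/2
8 + 1/(3/2) = 8 + 2/3 = 26/3
-9 + 1/(26/3) = -9 + 3/26 = -231/26

-231/26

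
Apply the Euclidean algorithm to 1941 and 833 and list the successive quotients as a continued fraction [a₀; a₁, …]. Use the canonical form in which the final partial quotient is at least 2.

⌊1941/833⌋ = 2, remainder 275
⌊833/275⌋ = 3, remainder 8
⌊275/8⌋ = 34, remainder 3
⌊8/3⌋ = 2, remainder 2
⌊3/2⌋ = 1, remainder 1
⌊2/1⌋ = 2, remainder 0

[2; 3, 34, 2, 1, 2]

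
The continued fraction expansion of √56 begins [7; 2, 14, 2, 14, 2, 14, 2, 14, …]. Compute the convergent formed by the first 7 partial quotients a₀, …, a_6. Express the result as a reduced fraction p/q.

Build up convergents one term at a time:
a_0 = 7: 7/1
a_1 = 2: 15/2
a_2 = 14: 217/29
a_3 = 2: 449/60
a_4 = 14: 6503/869
a_5 = 2: 13455/1798
a_6 = 14: 194873/26041

194873/26041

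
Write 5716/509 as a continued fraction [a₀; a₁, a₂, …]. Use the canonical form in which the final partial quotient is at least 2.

5716 = 11·509 + 117, so a_0 = 11
509 = 4·117 + 41, so a_1 = 4
117 = 2·41 + 35, so a_2 = 2
41 = 1·35 + 6, so a_3 = 1
35 = 5·6 + 5, so a_4 = 5
6 = 1·5 + 1, so a_5 = 1
5 = 5·1 + 0, so a_6 = 5

[11; 4, 2, 1, 5, 1, 5]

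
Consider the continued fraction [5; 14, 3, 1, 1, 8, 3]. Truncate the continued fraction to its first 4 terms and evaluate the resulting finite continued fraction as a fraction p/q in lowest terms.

Starting at the tail and folding back:
Start with 1.
3 + 1/(1/1) = 3 + 1/1 = 4/1
14 + 1/(4/1) = 14 + 1/4 = 57/4
5 + 1/(57/4) = 5 + 4/57 = 289/57

289/57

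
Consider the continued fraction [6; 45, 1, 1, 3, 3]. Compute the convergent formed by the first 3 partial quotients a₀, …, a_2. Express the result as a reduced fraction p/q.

Start with 1.
45 + 1/(1/1) = 45 + 1/1 = 46/1
6 + 1/(46/1) = 6 + 1/46 = 277/46

277/46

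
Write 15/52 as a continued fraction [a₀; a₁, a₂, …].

15 ÷ 52 → quotient 0, remainder 15
52 ÷ 15 → quotient 3, remainder 7
15 ÷ 7 → quotient 2, remainder 1
7 ÷ 1 → quotient 7, remainder 0

[0; 3, 2, 7]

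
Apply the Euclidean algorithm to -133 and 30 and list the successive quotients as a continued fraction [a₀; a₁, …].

[-5; 1, 1, 3, 4]

-133 ÷ 30 → quotient -5, remainder 17
30 ÷ 17 → quotient 1, remainder 13
17 ÷ 13 → quotient 1, remainder 4
13 ÷ 4 → quotient 3, remainder 1
4 ÷ 1 → quotient 4, remainder 0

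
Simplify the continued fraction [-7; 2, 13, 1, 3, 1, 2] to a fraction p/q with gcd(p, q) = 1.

a_0 = -7: -7/1
a_1 = 2: -13/2
a_2 = 13: -176/27
a_3 = 1: -189/29
a_4 = 3: -743/114
a_5 = 1: -932/143
a_6 = 2: -2607/400

-2607/400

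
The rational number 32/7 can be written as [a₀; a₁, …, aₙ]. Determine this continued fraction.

[4; 1, 1, 3]

⌊32/7⌋ = 4, remainder 4
⌊7/4⌋ = 1, remainder 3
⌊4/3⌋ = 1, remainder 1
⌊3/1⌋ = 3, remainder 0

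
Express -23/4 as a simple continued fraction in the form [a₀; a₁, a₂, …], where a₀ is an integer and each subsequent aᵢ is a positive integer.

Repeatedly divide and take the remainder:
-23 = -6·4 + 1, so a_0 = -6
4 = 4·1 + 0, so a_1 = 4

[-6; 4]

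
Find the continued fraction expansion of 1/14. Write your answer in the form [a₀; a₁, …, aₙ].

[0; 14]

⌊1/14⌋ = 0, remainder 1
⌊14/1⌋ = 14, remainder 0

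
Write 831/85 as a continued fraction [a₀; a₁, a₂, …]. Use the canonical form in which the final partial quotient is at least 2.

[9; 1, 3, 2, 9]

Apply division with remainder until the remainder is 0:
⌊831/85⌋ = 9, remainder 66
⌊85/66⌋ = 1, remainder 19
⌊66/19⌋ = 3, remainder 9
⌊19/9⌋ = 2, remainder 1
⌊9/1⌋ = 9, remainder 0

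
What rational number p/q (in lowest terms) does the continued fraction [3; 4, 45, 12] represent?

7069/2176

Work from the innermost term outward:
Start with 12.
45 + 1/(12/1) = 45 + 1/12 = 541/12
4 + 1/(541/12) = 4 + 12/541 = 2176/541
3 + 1/(2176/541) = 3 + 541/2176 = 7069/2176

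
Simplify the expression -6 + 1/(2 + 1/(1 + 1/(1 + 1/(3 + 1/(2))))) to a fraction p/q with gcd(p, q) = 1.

a_0 = -6: -6/1
a_1 = 2: -11/2
a_2 = 1: -17/3
a_3 = 1: -28/5
a_4 = 3: -101/18
a_5 = 2: -230/41

-230/41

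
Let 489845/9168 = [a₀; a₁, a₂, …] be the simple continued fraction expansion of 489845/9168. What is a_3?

15

⌊489845/9168⌋ = 53, remainder 3941
⌊9168/3941⌋ = 2, remainder 1286
⌊3941/1286⌋ = 3, remainder 83
⌊1286/83⌋ = 15, remainder 41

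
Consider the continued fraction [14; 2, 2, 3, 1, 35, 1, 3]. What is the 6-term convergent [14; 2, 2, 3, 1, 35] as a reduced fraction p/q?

11340/787

Start with 35.
1 + 1/(35/1) = 1 + 1/35 = 36/35
3 + 1/(36/35) = 3 + 35/36 = 143/36
2 + 1/(143/36) = 2 + 36/143 = 322/143
2 + 1/(322/143) = 2 + 143/322 = 787/322
14 + 1/(787/322) = 14 + 322/787 = 11340/787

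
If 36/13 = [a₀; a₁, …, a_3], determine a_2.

Repeatedly divide and take the remainder:
⌊36/13⌋ = 2, remainder 10
⌊13/10⌋ = 1, remainder 3
⌊10/3⌋ = 3, remainder 1

3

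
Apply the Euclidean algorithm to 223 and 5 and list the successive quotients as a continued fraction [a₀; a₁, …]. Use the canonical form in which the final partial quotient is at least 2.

[44; 1, 1, 2]

223 = 44·5 + 3, so a_0 = 44
5 = 1·3 + 2, so a_1 = 1
3 = 1·2 + 1, so a_2 = 1
2 = 2·1 + 0, so a_3 = 2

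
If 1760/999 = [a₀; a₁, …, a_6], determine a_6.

2

⌊1760/999⌋ = 1, remainder 761
⌊999/761⌋ = 1, remainder 238
⌊761/238⌋ = 3, remainder 47
⌊238/47⌋ = 5, remainder 3
⌊47/3⌋ = 15, remainder 2
⌊3/2⌋ = 1, remainder 1
⌊2/1⌋ = 2, remainder 0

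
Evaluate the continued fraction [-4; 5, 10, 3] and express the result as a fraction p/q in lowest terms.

a_0 = -4: -4/1
a_1 = 5: -19/5
a_2 = 10: -194/51
a_3 = 3: -601/158

-601/158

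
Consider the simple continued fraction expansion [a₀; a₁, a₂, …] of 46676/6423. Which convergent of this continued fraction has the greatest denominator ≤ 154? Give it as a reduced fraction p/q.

109/15

a_0 = 7: 7/1  (≤ bound)
a_1 = 3: 22/3  (≤ bound)
a_2 = 1: 29/4  (≤ bound)
a_3 = 2: 80/11  (≤ bound)
a_4 = 1: 109/15  (≤ bound)
a_5 = 12: 1388/191  (> 154, stop)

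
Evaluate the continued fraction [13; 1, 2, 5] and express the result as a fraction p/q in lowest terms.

219/16

Start with 5.
2 + 1/(5/1) = 2 + 1/5 = 11/5
1 + 1/(11/5) = 1 + 5/11 = 16/11
13 + 1/(16/11) = 13 + 11/16 = 219/16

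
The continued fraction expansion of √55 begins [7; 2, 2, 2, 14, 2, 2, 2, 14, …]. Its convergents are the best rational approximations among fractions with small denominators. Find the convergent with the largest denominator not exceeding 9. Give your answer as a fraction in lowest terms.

a_0 = 7: 7/1  (≤ bound)
a_1 = 2: 15/2  (≤ bound)
a_2 = 2: 37/5  (≤ bound)
a_3 = 2: 89/12  (> 9, stop)

37/5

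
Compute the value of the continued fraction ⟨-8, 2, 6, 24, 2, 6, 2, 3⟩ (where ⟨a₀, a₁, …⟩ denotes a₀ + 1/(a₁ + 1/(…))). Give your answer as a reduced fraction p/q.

a_0 = -8: -8/1
a_1 = 2: -15/2
a_2 = 6: -98/13
a_3 = 24: -2367/314
a_4 = 2: -4832/641
a_5 = 6: -31359/4160
a_6 = 2: -67550/8961
a_7 = 3: -234009/31043

-234009/31043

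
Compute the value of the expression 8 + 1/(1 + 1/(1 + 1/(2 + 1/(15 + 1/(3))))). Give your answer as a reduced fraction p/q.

Starting at the tail and folding back:
Start with 3.
15 + 1/(3/1) = 15 + 1/3 = 46/3
2 + 1/(46/3) = 2 + 3/46 = 95/46
1 + 1/(95/46) = 1 + 46/95 = 141/95
1 + 1/(141/95) = 1 + 95/141 = 236/141
8 + 1/(236/141) = 8 + 141/236 = 2029/236

2029/236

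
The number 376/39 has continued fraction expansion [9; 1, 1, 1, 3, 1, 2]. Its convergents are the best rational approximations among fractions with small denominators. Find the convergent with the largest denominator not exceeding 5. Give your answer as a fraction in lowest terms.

a_0 = 9: 9/1  (≤ bound)
a_1 = 1: 10/1  (≤ bound)
a_2 = 1: 19/2  (≤ bound)
a_3 = 1: 29/3  (≤ bound)
a_4 = 3: 106/11  (> 5, stop)

29/3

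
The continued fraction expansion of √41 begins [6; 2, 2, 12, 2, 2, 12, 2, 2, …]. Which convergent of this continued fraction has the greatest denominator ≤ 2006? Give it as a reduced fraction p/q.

2049/320

a_0 = 6: 6/1  (≤ bound)
a_1 = 2: 13/2  (≤ bound)
a_2 = 2: 32/5  (≤ bound)
a_3 = 12: 397/62  (≤ bound)
a_4 = 2: 826/129  (≤ bound)
a_5 = 2: 2049/320  (≤ bound)
a_6 = 12: 25414/3969  (> 2006, stop)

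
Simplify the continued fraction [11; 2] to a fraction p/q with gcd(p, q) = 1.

23/2

a_0 = 11: 11/1
a_1 = 2: 23/2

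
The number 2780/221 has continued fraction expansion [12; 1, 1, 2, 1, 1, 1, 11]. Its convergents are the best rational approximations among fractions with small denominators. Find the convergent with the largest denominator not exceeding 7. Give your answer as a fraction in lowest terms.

88/7

List convergents until the denominator exceeds the bound:
a_0 = 12: 12/1  (≤ bound)
a_1 = 1: 13/1  (≤ bound)
a_2 = 1: 25/2  (≤ bound)
a_3 = 2: 63/5  (≤ bound)
a_4 = 1: 88/7  (≤ bound)
a_5 = 1: 151/12  (> 7, stop)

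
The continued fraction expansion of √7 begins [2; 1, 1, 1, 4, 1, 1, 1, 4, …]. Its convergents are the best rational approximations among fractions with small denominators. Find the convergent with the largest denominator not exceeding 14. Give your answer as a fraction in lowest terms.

a_0 = 2: 2/1  (≤ bound)
a_1 = 1: 3/1  (≤ bound)
a_2 = 1: 5/2  (≤ bound)
a_3 = 1: 8/3  (≤ bound)
a_4 = 4: 37/14  (≤ bound)
a_5 = 1: 45/17  (> 14, stop)

37/14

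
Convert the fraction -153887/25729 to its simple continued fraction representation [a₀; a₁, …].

-153887 ÷ 25729 → quotient -6, remainder 487
25729 ÷ 487 → quotient 52, remainder 405
487 ÷ 405 → quotient 1, remainder 82
405 ÷ 82 → quotient 4, remainder 77
82 ÷ 77 → quotient 1, remainder 5
77 ÷ 5 → quotient 15, remainder 2
5 ÷ 2 → quotient 2, remainder 1
2 ÷ 1 → quotient 2, remainder 0

[-6; 52, 1, 4, 1, 15, 2, 2]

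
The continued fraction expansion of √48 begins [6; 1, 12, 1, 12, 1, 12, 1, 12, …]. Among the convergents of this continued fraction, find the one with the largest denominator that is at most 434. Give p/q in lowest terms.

List convergents until the denominator exceeds the bound:
a_0 = 6: 6/1  (≤ bound)
a_1 = 1: 7/1  (≤ bound)
a_2 = 12: 90/13  (≤ bound)
a_3 = 1: 97/14  (≤ bound)
a_4 = 12: 1254/181  (≤ bound)
a_5 = 1: 1351/195  (≤ bound)
a_6 = 12: 17466/2521  (> 434, stop)

1351/195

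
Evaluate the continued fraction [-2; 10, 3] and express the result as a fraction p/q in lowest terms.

Starting at the tail and folding back:
Start with 3.
10 + 1/(3/1) = 10 + 1/3 = 31/3
-2 + 1/(31/3) = -2 + 3/31 = -59/31

-59/31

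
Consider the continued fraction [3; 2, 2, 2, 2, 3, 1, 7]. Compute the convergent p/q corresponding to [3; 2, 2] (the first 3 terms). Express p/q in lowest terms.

17/5

Start with 2.
2 + 1/(2/1) = 2 + 1/2 = 5/2
3 + 1/(5/2) = 3 + 2/5 = 17/5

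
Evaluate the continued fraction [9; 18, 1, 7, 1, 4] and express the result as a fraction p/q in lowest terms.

a_0 = 9: 9/1
a_1 = 18: 163/18
a_2 = 1: 172/19
a_3 = 7: 1367/151
a_4 = 1: 1539/170
a_5 = 4: 7523/831

7523/831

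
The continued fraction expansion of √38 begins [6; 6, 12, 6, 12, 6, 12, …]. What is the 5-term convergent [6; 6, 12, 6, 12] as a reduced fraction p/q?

Compute successive convergents:
a_0 = 6: 6/1
a_1 = 6: 37/6
a_2 = 12: 450/73
a_3 = 6: 2737/444
a_4 = 12: 33294/5401

33294/5401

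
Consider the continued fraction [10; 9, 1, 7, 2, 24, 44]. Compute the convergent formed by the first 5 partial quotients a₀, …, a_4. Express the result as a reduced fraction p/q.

Use the convergent recurrence hₖ = aₖ·hₖ₋₁ + hₖ₋₂ (and likewise for the denominators kₖ):
a_0 = 10: 10/1
a_1 = 9: 91/9
a_2 = 1: 101/10
a_3 = 7: 798/79
a_4 = 2: 1697/168

1697/168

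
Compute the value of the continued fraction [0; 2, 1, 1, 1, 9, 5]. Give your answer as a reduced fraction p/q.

148/393

Build up convergents one term at a time:
a_0 = 0: 0/1
a_1 = 2: 1/2
a_2 = 1: 1/3
a_3 = 1: 2/5
a_4 = 1: 3/8
a_5 = 9: 29/77
a_6 = 5: 148/393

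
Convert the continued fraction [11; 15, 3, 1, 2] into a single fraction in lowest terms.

1859/168

Start with 2.
1 + 1/(2/1) = 1 + 1/2 = 3/2
3 + 1/(3/2) = 3 + 2/3 = 11/3
15 + 1/(11/3) = 15 + 3/11 = 168/11
11 + 1/(168/11) = 11 + 11/168 = 1859/168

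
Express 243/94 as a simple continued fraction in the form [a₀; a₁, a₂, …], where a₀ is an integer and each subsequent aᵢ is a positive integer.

⌊243/94⌋ = 2, remainder 55
⌊94/55⌋ = 1, remainder 39
⌊55/39⌋ = 1, remainder 16
⌊39/16⌋ = 2, remainder 7
⌊16/7⌋ = 2, remainder 2
⌊7/2⌋ = 3, remainder 1
⌊2/1⌋ = 2, remainder 0

[2; 1, 1, 2, 2, 3, 2]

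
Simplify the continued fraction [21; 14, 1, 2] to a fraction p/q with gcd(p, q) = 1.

a_0 = 21: 21/1
a_1 = 14: 295/14
a_2 = 1: 316/15
a_3 = 2: 927/44

927/44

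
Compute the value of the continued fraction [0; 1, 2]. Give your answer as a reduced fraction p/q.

2/3

Work from the innermost term outward:
Start with 2.
1 + 1/(2/1) = 1 + 1/2 = 3/2
0 + 1/(3/2) = 0 + 2/3 = 2/3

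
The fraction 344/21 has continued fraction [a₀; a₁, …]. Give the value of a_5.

Run the Euclidean algorithm, recording each quotient:
344 ÷ 21 → quotient 16, remainder 8
21 ÷ 8 → quotient 2, remainder 5
8 ÷ 5 → quotient 1, remainder 3
5 ÷ 3 → quotient 1, remainder 2
3 ÷ 2 → quotient 1, remainder 1
2 ÷ 1 → quotient 2, remainder 0

2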